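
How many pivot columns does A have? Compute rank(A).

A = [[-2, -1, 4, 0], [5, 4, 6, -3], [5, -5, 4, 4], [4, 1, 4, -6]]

rank(A) = 4

Row reduction:
R2 <- R2 - (-5/2)*R1:  [   0  3/2   16   -3 ]
R3 <- R3 - (-5/2)*R1:  [     0  -15/2     14      4 ]
R4 <- R4 - (-2)*R1:  [  0  -1  12  -6 ]
R3 <- R3 - (-5)*R2:  [   0    0   94  -11 ]
R4 <- R4 - (-2/3)*R2:  [    0     0  68/3    -8 ]
R4 <- R4 - (34/141)*R3:  [        0         0         0  -754/141 ]
Row echelon form:
[ -2   -1   4         0 ]
[  0  3/2  16        -3 ]
[  0    0  94       -11 ]
[  0    0   0  -754/141 ]
Nonzero rows / pivot columns: 4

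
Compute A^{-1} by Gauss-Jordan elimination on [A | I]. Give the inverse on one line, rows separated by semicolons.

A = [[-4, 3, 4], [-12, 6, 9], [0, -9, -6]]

inverse = [5/4 -1/2 1/12; -2 2/3 -1/3; 3 -1 1/3]

Gauss-Jordan on [A | I]:
R1 <- (1/-4)*R1:  [    1  -3/4    -1  |  -1/4     0     0 ]
R2 <- R2 - (-12)*R1:  [  0  -3  -3  |  -3   1   0 ]
R2 <- (1/-3)*R2:  [    0     1     1  |     1  -1/3     0 ]
R1 <- R1 - (-3/4)*R2:  [    1     0  -1/4  |   1/2  -1/4     0 ]
R3 <- R3 - (-9)*R2:  [  0   0   3  |   9  -3   1 ]
R3 <- (1/3)*R3:  [   0    0    1  |    3   -1  1/3 ]
R1 <- R1 - (-1/4)*R3:  [    1     0     0  |   5/4  -1/2  1/12 ]
R2 <- R2 - (1)*R3:  [    0     1     0  |    -2   2/3  -1/3 ]
Right block of [I | A^{-1}] is the inverse:
[ 5/4  -1/2  1/12 ]
[  -2   2/3  -1/3 ]
[   3    -1   1/3 ]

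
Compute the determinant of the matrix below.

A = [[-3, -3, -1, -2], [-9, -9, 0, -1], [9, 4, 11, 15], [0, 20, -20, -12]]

Forward elimination:
R2 <- R2 - (3)*R1:  [ 0  0  3  5 ]
R3 <- R3 - (-3)*R1:  [  0  -5   8   9 ]
R2 <-> R3   (pivot in column 2 was zero)
[ -3  -3   -1   -2 ]
[  0  -5    8    9 ]
[  0   0    3    5 ]
[  0  20  -20  -12 ]
R4 <- R4 - (-4)*R2:  [  0   0  12  24 ]
R4 <- R4 - (4)*R3:  [ 0  0  0  4 ]
Upper-triangular form:
[ -3  -3  -1  -2 ]
[  0  -5   8   9 ]
[  0   0   3   5 ]
[  0   0   0   4 ]
det(A) = (-1)^1 * (-3) * (-5) * (3) * (4) = -180  (1 row swap -> sign -1)

det(A) = -180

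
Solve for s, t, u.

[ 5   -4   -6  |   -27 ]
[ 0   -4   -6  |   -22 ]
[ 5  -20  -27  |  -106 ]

Forward elimination on [A|b]:
R3 <- R3 - (1)*R1:  [   0  -16  -21  -79 ]
R3 <- R3 - (4)*R2:  [ 0  0  3  9 ]
Row echelon form:
[ 5  -4  -6  |  -27 ]
[ 0  -4  -6  |  -22 ]
[ 0   0   3  |    9 ]
Back-substitution:
u = (9) / 3 = 3
t = (-22 - (-6)*(3)) / -4 = 1
s = (-27 - (-4)*(1) - (-6)*(3)) / 5 = -1

(-1, 1, 3)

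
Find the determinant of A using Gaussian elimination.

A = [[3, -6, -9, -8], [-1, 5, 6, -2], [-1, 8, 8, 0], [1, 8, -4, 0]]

det(A) = 496

Forward elimination:
R2 <- R2 - (-1/3)*R1:  [     0      3      3  -14/3 ]
R3 <- R3 - (-1/3)*R1:  [    0     6     5  -8/3 ]
R4 <- R4 - (1/3)*R1:  [   0   10   -1  8/3 ]
R3 <- R3 - (2)*R2:  [    0     0    -1  20/3 ]
R4 <- R4 - (10/3)*R2:  [     0      0    -11  164/9 ]
R4 <- R4 - (11)*R3:  [      0       0       0  -496/9 ]
Upper-triangular form:
[ 3  -6  -9      -8 ]
[ 0   3   3   -14/3 ]
[ 0   0  -1    20/3 ]
[ 0   0   0  -496/9 ]
det(A) = (-1)^0 * (3) * (3) * (-1) * (-496/9) = 496  (0 row swaps -> sign +1)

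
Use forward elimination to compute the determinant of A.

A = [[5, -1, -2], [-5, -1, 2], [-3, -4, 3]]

Forward elimination:
R2 <- R2 - (-1)*R1:  [  0  -2   0 ]
R3 <- R3 - (-3/5)*R1:  [     0  -23/5    9/5 ]
R3 <- R3 - (23/10)*R2:  [   0    0  9/5 ]
Upper-triangular form:
[ 5  -1   -2 ]
[ 0  -2    0 ]
[ 0   0  9/5 ]
det(A) = (-1)^0 * (5) * (-2) * (9/5) = -18  (0 row swaps -> sign +1)

det(A) = -18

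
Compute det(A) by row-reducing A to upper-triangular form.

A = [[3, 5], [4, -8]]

det(A) = -44

Forward elimination:
R2 <- R2 - (4/3)*R1:  [     0  -44/3 ]
Upper-triangular form:
[ 3      5 ]
[ 0  -44/3 ]
det(A) = (-1)^0 * (3) * (-44/3) = -44  (0 row swaps -> sign +1)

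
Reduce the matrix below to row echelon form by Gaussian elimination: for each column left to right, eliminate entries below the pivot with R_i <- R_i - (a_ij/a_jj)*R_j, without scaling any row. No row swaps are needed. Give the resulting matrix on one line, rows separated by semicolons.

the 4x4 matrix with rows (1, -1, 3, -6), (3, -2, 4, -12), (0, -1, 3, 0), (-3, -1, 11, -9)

REF = [1 -1 3 -6; 0 1 -5 6; 0 0 -2 6; 0 0 0 -3]

Forward elimination:
R2 <- R2 - (3)*R1:  [  0   1  -5   6 ]
R4 <- R4 - (-3)*R1:  [   0   -4   20  -27 ]
R3 <- R3 - (-1)*R2:  [  0   0  -2   6 ]
R4 <- R4 - (-4)*R2:  [  0   0   0  -3 ]
Row echelon form:
[ 1  -1   3  -6 ]
[ 0   1  -5   6 ]
[ 0   0  -2   6 ]
[ 0   0   0  -3 ]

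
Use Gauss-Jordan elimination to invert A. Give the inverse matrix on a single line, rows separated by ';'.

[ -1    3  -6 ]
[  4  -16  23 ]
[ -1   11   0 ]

inverse = [-253/16 -33/8 -27/16; -23/16 -3/8 -1/16; 7/4 1/2 1/4]

Gauss-Jordan on [A | I]:
R1 <- (1/-1)*R1:  [  1  -3   6  |  -1   0   0 ]
R2 <- R2 - (4)*R1:  [  0  -4  -1  |   4   1   0 ]
R3 <- R3 - (-1)*R1:  [  0   8   6  |  -1   0   1 ]
R2 <- (1/-4)*R2:  [    0     1   1/4  |    -1  -1/4     0 ]
R1 <- R1 - (-3)*R2:  [    1     0  27/4  |    -4  -3/4     0 ]
R3 <- R3 - (8)*R2:  [ 0  0  4  |  7  2  1 ]
R3 <- (1/4)*R3:  [   0    0    1  |  7/4  1/2  1/4 ]
R1 <- R1 - (27/4)*R3:  [       1        0        0  |  -253/16    -33/8   -27/16 ]
R2 <- R2 - (1/4)*R3:  [      0       1       0  |  -23/16    -3/8   -1/16 ]
Right block of [I | A^{-1}] is the inverse:
[ -253/16  -33/8  -27/16 ]
[  -23/16   -3/8   -1/16 ]
[     7/4    1/2     1/4 ]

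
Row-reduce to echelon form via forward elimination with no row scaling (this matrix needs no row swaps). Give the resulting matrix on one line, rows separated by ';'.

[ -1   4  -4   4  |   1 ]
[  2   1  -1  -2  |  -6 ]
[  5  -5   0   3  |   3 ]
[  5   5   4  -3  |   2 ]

REF = [-1 4 -4 4 1; 0 9 -9 6 -4; 0 0 -5 13 44/3; 0 0 0 356/15 2003/45]

Forward elimination:
R2 <- R2 - (-2)*R1:  [  0   9  -9   6  -4 ]
R3 <- R3 - (-5)*R1:  [   0   15  -20   23    8 ]
R4 <- R4 - (-5)*R1:  [   0   25  -16   17    7 ]
R3 <- R3 - (5/3)*R2:  [    0     0    -5    13  44/3 ]
R4 <- R4 - (25/9)*R2:  [     0      0      9    1/3  163/9 ]
R4 <- R4 - (-9/5)*R3:  [       0        0        0   356/15  2003/45 ]
Row echelon form:
[ -1  4  -4       4  |        1 ]
[  0  9  -9       6  |       -4 ]
[  0  0  -5      13  |     44/3 ]
[  0  0   0  356/15  |  2003/45 ]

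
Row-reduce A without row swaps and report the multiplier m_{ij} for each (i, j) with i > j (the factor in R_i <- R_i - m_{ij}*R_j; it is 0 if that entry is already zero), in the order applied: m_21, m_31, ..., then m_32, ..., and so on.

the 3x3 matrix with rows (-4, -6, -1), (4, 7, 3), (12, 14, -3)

Forward elimination:
R2 <- R2 - (-1)*R1:  [ 0  1  2 ]
R3 <- R3 - (-3)*R1:  [  0  -4  -6 ]
R3 <- R3 - (-4)*R2:  [ 0  0  2 ]
Multipliers (in order of application): m_{21} = -1, m_{31} = -3, m_{32} = -4

multipliers: -1, -3, -4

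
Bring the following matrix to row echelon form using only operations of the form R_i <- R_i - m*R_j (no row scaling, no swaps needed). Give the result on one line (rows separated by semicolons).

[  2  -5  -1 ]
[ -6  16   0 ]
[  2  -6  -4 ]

REF = [2 -5 -1; 0 1 -3; 0 0 -6]

Forward elimination:
R2 <- R2 - (-3)*R1:  [  0   1  -3 ]
R3 <- R3 - (1)*R1:  [  0  -1  -3 ]
R3 <- R3 - (-1)*R2:  [  0   0  -6 ]
Row echelon form:
[ 2  -5  -1 ]
[ 0   1  -3 ]
[ 0   0  -6 ]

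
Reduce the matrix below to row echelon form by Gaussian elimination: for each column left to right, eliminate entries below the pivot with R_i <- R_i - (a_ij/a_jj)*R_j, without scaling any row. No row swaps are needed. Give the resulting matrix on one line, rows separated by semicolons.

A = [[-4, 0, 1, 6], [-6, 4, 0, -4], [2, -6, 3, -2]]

Forward elimination:
R2 <- R2 - (3/2)*R1:  [    0     4  -3/2   -13 ]
R3 <- R3 - (-1/2)*R1:  [   0   -6  7/2    1 ]
R3 <- R3 - (-3/2)*R2:  [     0      0    5/4  -37/2 ]
Row echelon form:
[ -4  0     1      6 ]
[  0  4  -3/2    -13 ]
[  0  0   5/4  -37/2 ]

REF = [-4 0 1 6; 0 4 -3/2 -13; 0 0 5/4 -37/2]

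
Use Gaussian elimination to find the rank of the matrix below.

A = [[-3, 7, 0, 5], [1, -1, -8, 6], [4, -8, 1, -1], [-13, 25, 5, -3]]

Row reduction:
R2 <- R2 - (-1/3)*R1:  [    0   4/3    -8  23/3 ]
R3 <- R3 - (-4/3)*R1:  [    0   4/3     1  17/3 ]
R4 <- R4 - (13/3)*R1:  [     0  -16/3      5  -74/3 ]
R3 <- R3 - (1)*R2:  [  0   0   9  -2 ]
R4 <- R4 - (-4)*R2:  [   0    0  -27    6 ]
R4 <- R4 - (-3)*R3:  [ 0  0  0  0 ]
Row echelon form:
[ -3    7   0     5 ]
[  0  4/3  -8  23/3 ]
[  0    0   9    -2 ]
[  0    0   0     0 ]
Nonzero rows / pivot columns: 3

rank(A) = 3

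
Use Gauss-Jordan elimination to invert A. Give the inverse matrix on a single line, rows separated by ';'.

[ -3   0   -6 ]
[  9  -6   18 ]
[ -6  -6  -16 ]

inverse = [-17/6 -1/2 1/2; -1/2 -1/6 0; 5/4 1/4 -1/4]

Gauss-Jordan on [A | I]:
R1 <- (1/-3)*R1:  [    1     0     2  |  -1/3     0     0 ]
R2 <- R2 - (9)*R1:  [  0  -6   0  |   3   1   0 ]
R3 <- R3 - (-6)*R1:  [  0  -6  -4  |  -2   0   1 ]
R2 <- (1/-6)*R2:  [    0     1     0  |  -1/2  -1/6     0 ]
R3 <- R3 - (-6)*R2:  [  0   0  -4  |  -5  -1   1 ]
R3 <- (1/-4)*R3:  [    0     0     1  |   5/4   1/4  -1/4 ]
R1 <- R1 - (2)*R3:  [     1      0      0  |  -17/6   -1/2    1/2 ]
Right block of [I | A^{-1}] is the inverse:
[ -17/6  -1/2   1/2 ]
[  -1/2  -1/6     0 ]
[   5/4   1/4  -1/4 ]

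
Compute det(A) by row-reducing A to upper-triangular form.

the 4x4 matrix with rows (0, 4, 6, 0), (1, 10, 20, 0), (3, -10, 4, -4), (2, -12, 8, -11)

Forward elimination:
R1 <-> R2   (pivot in column 1 was zero)
[ 1   10  20    0 ]
[ 0    4   6    0 ]
[ 3  -10   4   -4 ]
[ 2  -12   8  -11 ]
R3 <- R3 - (3)*R1:  [   0  -40  -56   -4 ]
R4 <- R4 - (2)*R1:  [   0  -32  -32  -11 ]
R3 <- R3 - (-10)*R2:  [  0   0   4  -4 ]
R4 <- R4 - (-8)*R2:  [   0    0   16  -11 ]
R4 <- R4 - (4)*R3:  [ 0  0  0  5 ]
Upper-triangular form:
[ 1  10  20   0 ]
[ 0   4   6   0 ]
[ 0   0   4  -4 ]
[ 0   0   0   5 ]
det(A) = (-1)^1 * (1) * (4) * (4) * (5) = -80  (1 row swap -> sign -1)

det(A) = -80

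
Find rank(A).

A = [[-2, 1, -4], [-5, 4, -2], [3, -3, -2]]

rank(A) = 2

Row reduction:
R2 <- R2 - (5/2)*R1:  [   0  3/2    8 ]
R3 <- R3 - (-3/2)*R1:  [    0  -3/2    -8 ]
R3 <- R3 - (-1)*R2:  [ 0  0  0 ]
Row echelon form:
[ -2    1  -4 ]
[  0  3/2   8 ]
[  0    0   0 ]
Nonzero rows / pivot columns: 2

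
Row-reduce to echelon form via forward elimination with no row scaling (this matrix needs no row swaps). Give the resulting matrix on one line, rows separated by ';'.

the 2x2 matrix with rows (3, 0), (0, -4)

REF = [3 0; 0 -4]

Forward elimination:
Row echelon form:
[ 3   0 ]
[ 0  -4 ]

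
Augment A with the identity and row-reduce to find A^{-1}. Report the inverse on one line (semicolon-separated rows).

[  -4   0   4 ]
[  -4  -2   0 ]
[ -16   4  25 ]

Gauss-Jordan on [A | I]:
R1 <- (1/-4)*R1:  [    1     0    -1  |  -1/4     0     0 ]
R2 <- R2 - (-4)*R1:  [  0  -2  -4  |  -1   1   0 ]
R3 <- R3 - (-16)*R1:  [  0   4   9  |  -4   0   1 ]
R2 <- (1/-2)*R2:  [    0     1     2  |   1/2  -1/2     0 ]
R3 <- R3 - (4)*R2:  [  0   0   1  |  -6   2   1 ]
R1 <- R1 - (-1)*R3:  [     1      0      0  |  -25/4      2      1 ]
R2 <- R2 - (2)*R3:  [    0     1     0  |  25/2  -9/2    -2 ]
Right block of [I | A^{-1}] is the inverse:
[ -25/4     2   1 ]
[  25/2  -9/2  -2 ]
[    -6     2   1 ]

inverse = [-25/4 2 1; 25/2 -9/2 -2; -6 2 1]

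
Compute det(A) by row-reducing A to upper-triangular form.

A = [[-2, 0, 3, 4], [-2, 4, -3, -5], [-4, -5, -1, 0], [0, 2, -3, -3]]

det(A) = 174

Forward elimination:
R2 <- R2 - (1)*R1:  [  0   4  -6  -9 ]
R3 <- R3 - (2)*R1:  [  0  -5  -7  -8 ]
R3 <- R3 - (-5/4)*R2:  [     0      0  -29/2  -77/4 ]
R4 <- R4 - (1/2)*R2:  [   0    0    0  3/2 ]
Upper-triangular form:
[ -2  0      3      4 ]
[  0  4     -6     -9 ]
[  0  0  -29/2  -77/4 ]
[  0  0      0    3/2 ]
det(A) = (-1)^0 * (-2) * (4) * (-29/2) * (3/2) = 174  (0 row swaps -> sign +1)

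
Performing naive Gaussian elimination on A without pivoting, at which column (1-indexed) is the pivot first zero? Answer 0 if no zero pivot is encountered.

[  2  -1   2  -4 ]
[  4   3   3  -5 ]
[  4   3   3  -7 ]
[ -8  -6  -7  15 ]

first zero-pivot column = 3

Naive forward elimination:
R2 <- R2 - (2)*R1:  [  0   5  -1   3 ]
R3 <- R3 - (2)*R1:  [  0   5  -1   1 ]
R4 <- R4 - (-4)*R1:  [   0  -10    1   -1 ]
R3 <- R3 - (1)*R2:  [  0   0   0  -2 ]
R4 <- R4 - (-2)*R2:  [  0   0  -1   5 ]
Matrix at this point:
[ 2  -1   2  -4 ]
[ 0   5  -1   3 ]
[ 0   0   0  -2 ]
[ 0   0  -1   5 ]
Pivot entry (3,3) is zero but row 4 has -1 in column 3 -> naive elimination stops; a row interchange (e.g. R3 <-> R4) would be required here.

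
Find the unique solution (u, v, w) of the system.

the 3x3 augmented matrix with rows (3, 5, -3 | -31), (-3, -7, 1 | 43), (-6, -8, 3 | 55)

(-3, -5, -1)

Forward elimination on [A|b]:
R2 <- R2 - (-1)*R1:  [  0  -2  -2  12 ]
R3 <- R3 - (-2)*R1:  [  0   2  -3  -7 ]
R3 <- R3 - (-1)*R2:  [  0   0  -5   5 ]
Row echelon form:
[ 3   5  -3  |  -31 ]
[ 0  -2  -2  |   12 ]
[ 0   0  -5  |    5 ]
Back-substitution:
w = (5) / -5 = -1
v = (12 - (-2)*(-1)) / -2 = -5
u = (-31 - (5)*(-5) - (-3)*(-1)) / 3 = -3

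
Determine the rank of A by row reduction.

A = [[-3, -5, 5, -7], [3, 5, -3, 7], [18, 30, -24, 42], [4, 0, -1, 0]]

Row reduction:
R2 <- R2 - (-1)*R1:  [ 0  0  2  0 ]
R3 <- R3 - (-6)*R1:  [ 0  0  6  0 ]
R4 <- R4 - (-4/3)*R1:  [     0  -20/3   17/3  -28/3 ]
R2 <-> R4   (pivot in column 2 was zero)
[ -3     -5     5     -7 ]
[  0  -20/3  17/3  -28/3 ]
[  0      0     6      0 ]
[  0      0     2      0 ]
R4 <- R4 - (1/3)*R3:  [ 0  0  0  0 ]
Row echelon form:
[ -3     -5     5     -7 ]
[  0  -20/3  17/3  -28/3 ]
[  0      0     6      0 ]
[  0      0     0      0 ]
Nonzero rows / pivot columns: 3

rank(A) = 3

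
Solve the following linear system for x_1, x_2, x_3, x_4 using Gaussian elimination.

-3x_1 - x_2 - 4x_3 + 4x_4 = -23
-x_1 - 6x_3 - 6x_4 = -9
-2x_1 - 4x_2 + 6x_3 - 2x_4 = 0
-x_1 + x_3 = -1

(3, 2, 2, -1)

Forward elimination on [A|b]:
R2 <- R2 - (1/3)*R1:  [     0    1/3  -14/3  -22/3   -4/3 ]
R3 <- R3 - (2/3)*R1:  [     0  -10/3   26/3  -14/3   46/3 ]
R4 <- R4 - (1/3)*R1:  [    0   1/3   7/3  -4/3  20/3 ]
R3 <- R3 - (-10)*R2:  [   0    0  -38  -78    2 ]
R4 <- R4 - (1)*R2:  [ 0  0  7  6  8 ]
R4 <- R4 - (-7/38)*R3:  [       0        0        0  -159/19   159/19 ]
Row echelon form:
[ -3   -1     -4        4  |     -23 ]
[  0  1/3  -14/3    -22/3  |    -4/3 ]
[  0    0    -38      -78  |       2 ]
[  0    0      0  -159/19  |  159/19 ]
Back-substitution:
x_4 = (159/19) / (-159/19) = -1
x_3 = (2 - (-78)*(-1)) / -38 = 2
x_2 = (-4/3 - (-14/3)*(2) - (-22/3)*(-1)) / (1/3) = 2
x_1 = (-23 - (-1)*(2) - (-4)*(2) - (4)*(-1)) / -3 = 3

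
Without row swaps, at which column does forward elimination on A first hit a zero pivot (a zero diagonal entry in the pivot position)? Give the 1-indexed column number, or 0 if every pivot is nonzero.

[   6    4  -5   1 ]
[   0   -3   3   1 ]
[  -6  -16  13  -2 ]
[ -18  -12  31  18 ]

first zero-pivot column = 0

Naive forward elimination:
R3 <- R3 - (-1)*R1:  [   0  -12    8   -1 ]
R4 <- R4 - (-3)*R1:  [  0   0  16  21 ]
R3 <- R3 - (4)*R2:  [  0   0  -4  -5 ]
R4 <- R4 - (-4)*R3:  [ 0  0  0  1 ]
All pivots nonzero; naive elimination completes without hitting a zero pivot.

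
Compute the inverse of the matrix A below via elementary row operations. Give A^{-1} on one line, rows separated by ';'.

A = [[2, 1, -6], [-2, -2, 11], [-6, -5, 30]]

Gauss-Jordan on [A | I]:
R1 <- (1/2)*R1:  [   1  1/2   -3  |  1/2    0    0 ]
R2 <- R2 - (-2)*R1:  [  0  -1   5  |   1   1   0 ]
R3 <- R3 - (-6)*R1:  [  0  -2  12  |   3   0   1 ]
R2 <- (1/-1)*R2:  [  0   1  -5  |  -1  -1   0 ]
R1 <- R1 - (1/2)*R2:  [    1     0  -1/2  |     1   1/2     0 ]
R3 <- R3 - (-2)*R2:  [  0   0   2  |   1  -2   1 ]
R3 <- (1/2)*R3:  [   0    0    1  |  1/2   -1  1/2 ]
R1 <- R1 - (-1/2)*R3:  [   1    0    0  |  5/4    0  1/4 ]
R2 <- R2 - (-5)*R3:  [   0    1    0  |  3/2   -6  5/2 ]
Right block of [I | A^{-1}] is the inverse:
[ 5/4   0  1/4 ]
[ 3/2  -6  5/2 ]
[ 1/2  -1  1/2 ]

inverse = [5/4 0 1/4; 3/2 -6 5/2; 1/2 -1 1/2]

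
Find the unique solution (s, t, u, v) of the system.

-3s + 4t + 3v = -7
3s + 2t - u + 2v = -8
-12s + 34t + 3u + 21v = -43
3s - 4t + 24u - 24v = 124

(0, -1, 4, -1)

Forward elimination on [A|b]:
R2 <- R2 - (-1)*R1:  [   0    6   -1    5  -15 ]
R3 <- R3 - (4)*R1:  [   0   18    3    9  -15 ]
R4 <- R4 - (-1)*R1:  [   0    0   24  -21  117 ]
R3 <- R3 - (3)*R2:  [  0   0   6  -6  30 ]
R4 <- R4 - (4)*R3:  [  0   0   0   3  -3 ]
Row echelon form:
[ -3  4   0   3  |   -7 ]
[  0  6  -1   5  |  -15 ]
[  0  0   6  -6  |   30 ]
[  0  0   0   3  |   -3 ]
Back-substitution:
v = (-3) / 3 = -1
u = (30 - (-6)*(-1)) / 6 = 4
t = (-15 - (-1)*(4) - (5)*(-1)) / 6 = -1
s = (-7 - (4)*(-1) - (3)*(-1)) / -3 = 0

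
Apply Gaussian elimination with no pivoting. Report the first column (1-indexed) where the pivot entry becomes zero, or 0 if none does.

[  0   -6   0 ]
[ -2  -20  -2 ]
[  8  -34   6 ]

Naive forward elimination:
Pivot entry (1,1) is zero but row 2 has -2 in column 1 -> naive elimination stops; a row interchange (e.g. R1 <-> R2) would be required here.

first zero-pivot column = 1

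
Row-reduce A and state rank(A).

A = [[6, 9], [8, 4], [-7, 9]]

Row reduction:
R2 <- R2 - (4/3)*R1:  [  0  -8 ]
R3 <- R3 - (-7/6)*R1:  [    0  39/2 ]
R3 <- R3 - (-39/16)*R2:  [ 0  0 ]
Row echelon form:
[ 6   9 ]
[ 0  -8 ]
[ 0   0 ]
Nonzero rows / pivot columns: 2

rank(A) = 2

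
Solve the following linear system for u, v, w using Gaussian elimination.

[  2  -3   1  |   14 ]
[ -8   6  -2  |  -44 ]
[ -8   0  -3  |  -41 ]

Forward elimination on [A|b]:
R2 <- R2 - (-4)*R1:  [  0  -6   2  12 ]
R3 <- R3 - (-4)*R1:  [   0  -12    1   15 ]
R3 <- R3 - (2)*R2:  [  0   0  -3  -9 ]
Row echelon form:
[ 2  -3   1  |  14 ]
[ 0  -6   2  |  12 ]
[ 0   0  -3  |  -9 ]
Back-substitution:
w = (-9) / -3 = 3
v = (12 - (2)*(3)) / -6 = -1
u = (14 - (-3)*(-1) - (1)*(3)) / 2 = 4

(4, -1, 3)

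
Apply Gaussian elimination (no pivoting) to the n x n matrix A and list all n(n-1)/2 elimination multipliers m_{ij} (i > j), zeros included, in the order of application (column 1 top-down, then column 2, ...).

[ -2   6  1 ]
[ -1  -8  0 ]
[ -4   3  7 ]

Forward elimination:
R2 <- R2 - (1/2)*R1:  [    0   -11  -1/2 ]
R3 <- R3 - (2)*R1:  [  0  -9   5 ]
R3 <- R3 - (9/11)*R2:  [      0       0  119/22 ]
Multipliers (in order of application): m_{21} = 1/2, m_{31} = 2, m_{32} = 9/11

multipliers: 1/2, 2, 9/11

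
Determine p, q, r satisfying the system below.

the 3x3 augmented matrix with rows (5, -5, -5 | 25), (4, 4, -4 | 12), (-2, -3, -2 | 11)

Forward elimination on [A|b]:
R2 <- R2 - (4/5)*R1:  [  0   8   0  -8 ]
R3 <- R3 - (-2/5)*R1:  [  0  -5  -4  21 ]
R3 <- R3 - (-5/8)*R2:  [  0   0  -4  16 ]
Row echelon form:
[ 5  -5  -5  |  25 ]
[ 0   8   0  |  -8 ]
[ 0   0  -4  |  16 ]
Back-substitution:
r = (16) / -4 = -4
q = (-8) / 8 = -1
p = (25 - (-5)*(-1) - (-5)*(-4)) / 5 = 0

(0, -1, -4)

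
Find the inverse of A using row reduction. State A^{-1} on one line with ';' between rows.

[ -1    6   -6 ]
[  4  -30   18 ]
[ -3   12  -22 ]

Gauss-Jordan on [A | I]:
R1 <- (1/-1)*R1:  [  1  -6   6  |  -1   0   0 ]
R2 <- R2 - (4)*R1:  [  0  -6  -6  |   4   1   0 ]
R3 <- R3 - (-3)*R1:  [  0  -6  -4  |  -3   0   1 ]
R2 <- (1/-6)*R2:  [    0     1     1  |  -2/3  -1/6     0 ]
R1 <- R1 - (-6)*R2:  [  1   0  12  |  -5  -1   0 ]
R3 <- R3 - (-6)*R2:  [  0   0   2  |  -7  -1   1 ]
R3 <- (1/2)*R3:  [    0     0     1  |  -7/2  -1/2   1/2 ]
R1 <- R1 - (12)*R3:  [  1   0   0  |  37   5  -6 ]
R2 <- R2 - (1)*R3:  [    0     1     0  |  17/6   1/3  -1/2 ]
Right block of [I | A^{-1}] is the inverse:
[   37     5    -6 ]
[ 17/6   1/3  -1/2 ]
[ -7/2  -1/2   1/2 ]

inverse = [37 5 -6; 17/6 1/3 -1/2; -7/2 -1/2 1/2]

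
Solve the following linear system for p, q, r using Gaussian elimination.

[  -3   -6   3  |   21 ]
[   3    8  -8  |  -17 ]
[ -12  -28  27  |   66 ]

Forward elimination on [A|b]:
R2 <- R2 - (-1)*R1:  [  0   2  -5   4 ]
R3 <- R3 - (4)*R1:  [   0   -4   15  -18 ]
R3 <- R3 - (-2)*R2:  [   0    0    5  -10 ]
Row echelon form:
[ -3  -6   3  |   21 ]
[  0   2  -5  |    4 ]
[  0   0   5  |  -10 ]
Back-substitution:
r = (-10) / 5 = -2
q = (4 - (-5)*(-2)) / 2 = -3
p = (21 - (-6)*(-3) - (3)*(-2)) / -3 = -3

(-3, -3, -2)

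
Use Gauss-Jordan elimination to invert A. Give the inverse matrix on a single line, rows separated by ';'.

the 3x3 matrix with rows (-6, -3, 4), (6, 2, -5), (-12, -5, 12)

inverse = [-1/18 8/9 7/18; -2/3 -4/3 -1/3; -1/3 1/3 1/3]

Gauss-Jordan on [A | I]:
R1 <- (1/-6)*R1:  [    1   1/2  -2/3  |  -1/6     0     0 ]
R2 <- R2 - (6)*R1:  [  0  -1  -1  |   1   1   0 ]
R3 <- R3 - (-12)*R1:  [  0   1   4  |  -2   0   1 ]
R2 <- (1/-1)*R2:  [  0   1   1  |  -1  -1   0 ]
R1 <- R1 - (1/2)*R2:  [    1     0  -7/6  |   1/3   1/2     0 ]
R3 <- R3 - (1)*R2:  [  0   0   3  |  -1   1   1 ]
R3 <- (1/3)*R3:  [    0     0     1  |  -1/3   1/3   1/3 ]
R1 <- R1 - (-7/6)*R3:  [     1      0      0  |  -1/18    8/9   7/18 ]
R2 <- R2 - (1)*R3:  [    0     1     0  |  -2/3  -4/3  -1/3 ]
Right block of [I | A^{-1}] is the inverse:
[ -1/18   8/9  7/18 ]
[  -2/3  -4/3  -1/3 ]
[  -1/3   1/3   1/3 ]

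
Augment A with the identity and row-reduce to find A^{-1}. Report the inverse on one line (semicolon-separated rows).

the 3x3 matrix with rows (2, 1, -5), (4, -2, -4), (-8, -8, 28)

Gauss-Jordan on [A | I]:
R1 <- (1/2)*R1:  [    1   1/2  -5/2  |   1/2     0     0 ]
R2 <- R2 - (4)*R1:  [  0  -4   6  |  -2   1   0 ]
R3 <- R3 - (-8)*R1:  [  0  -4   8  |   4   0   1 ]
R2 <- (1/-4)*R2:  [    0     1  -3/2  |   1/2  -1/4     0 ]
R1 <- R1 - (1/2)*R2:  [    1     0  -7/4  |   1/4   1/8     0 ]
R3 <- R3 - (-4)*R2:  [  0   0   2  |   6  -1   1 ]
R3 <- (1/2)*R3:  [    0     0     1  |     3  -1/2   1/2 ]
R1 <- R1 - (-7/4)*R3:  [    1     0     0  |  11/2  -3/4   7/8 ]
R2 <- R2 - (-3/2)*R3:  [   0    1    0  |    5   -1  3/4 ]
Right block of [I | A^{-1}] is the inverse:
[ 11/2  -3/4  7/8 ]
[    5    -1  3/4 ]
[    3  -1/2  1/2 ]

inverse = [11/2 -3/4 7/8; 5 -1 3/4; 3 -1/2 1/2]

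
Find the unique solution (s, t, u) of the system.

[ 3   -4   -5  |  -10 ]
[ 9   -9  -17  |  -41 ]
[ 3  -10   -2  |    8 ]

Forward elimination on [A|b]:
R2 <- R2 - (3)*R1:  [   0    3   -2  -11 ]
R3 <- R3 - (1)*R1:  [  0  -6   3  18 ]
R3 <- R3 - (-2)*R2:  [  0   0  -1  -4 ]
Row echelon form:
[ 3  -4  -5  |  -10 ]
[ 0   3  -2  |  -11 ]
[ 0   0  -1  |   -4 ]
Back-substitution:
u = (-4) / -1 = 4
t = (-11 - (-2)*(4)) / 3 = -1
s = (-10 - (-4)*(-1) - (-5)*(4)) / 3 = 2

(2, -1, 4)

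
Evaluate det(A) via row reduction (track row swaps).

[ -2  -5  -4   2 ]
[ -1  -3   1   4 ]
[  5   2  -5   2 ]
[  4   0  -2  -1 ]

Forward elimination:
R2 <- R2 - (1/2)*R1:  [    0  -1/2     3     3 ]
R3 <- R3 - (-5/2)*R1:  [     0  -21/2    -15      7 ]
R4 <- R4 - (-2)*R1:  [   0  -10  -10    3 ]
R3 <- R3 - (21)*R2:  [   0    0  -78  -56 ]
R4 <- R4 - (20)*R2:  [   0    0  -70  -57 ]
R4 <- R4 - (35/39)*R3:  [       0        0        0  -263/39 ]
Upper-triangular form:
[ -2    -5   -4        2 ]
[  0  -1/2    3        3 ]
[  0     0  -78      -56 ]
[  0     0    0  -263/39 ]
det(A) = (-1)^0 * (-2) * (-1/2) * (-78) * (-263/39) = 526  (0 row swaps -> sign +1)

det(A) = 526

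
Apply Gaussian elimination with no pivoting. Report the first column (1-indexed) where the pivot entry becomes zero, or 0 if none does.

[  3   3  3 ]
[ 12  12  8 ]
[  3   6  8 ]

Naive forward elimination:
R2 <- R2 - (4)*R1:  [  0   0  -4 ]
R3 <- R3 - (1)*R1:  [ 0  3  5 ]
Matrix at this point:
[ 3  3   3 ]
[ 0  0  -4 ]
[ 0  3   5 ]
Pivot entry (2,2) is zero but row 3 has 3 in column 2 -> naive elimination stops; a row interchange (e.g. R2 <-> R3) would be required here.

first zero-pivot column = 2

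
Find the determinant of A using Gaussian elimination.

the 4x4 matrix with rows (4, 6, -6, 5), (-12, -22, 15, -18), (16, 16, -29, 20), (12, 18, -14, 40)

Forward elimination:
R2 <- R2 - (-3)*R1:  [  0  -4  -3  -3 ]
R3 <- R3 - (4)*R1:  [  0  -8  -5   0 ]
R4 <- R4 - (3)*R1:  [  0   0   4  25 ]
R3 <- R3 - (2)*R2:  [ 0  0  1  6 ]
R4 <- R4 - (4)*R3:  [ 0  0  0  1 ]
Upper-triangular form:
[ 4   6  -6   5 ]
[ 0  -4  -3  -3 ]
[ 0   0   1   6 ]
[ 0   0   0   1 ]
det(A) = (-1)^0 * (4) * (-4) * (1) * (1) = -16  (0 row swaps -> sign +1)

det(A) = -16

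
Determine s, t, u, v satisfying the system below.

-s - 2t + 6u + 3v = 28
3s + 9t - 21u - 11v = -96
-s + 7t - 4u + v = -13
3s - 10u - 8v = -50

(0, 1, 5, 0)

Forward elimination on [A|b]:
R2 <- R2 - (-3)*R1:  [   0    3   -3   -2  -12 ]
R3 <- R3 - (1)*R1:  [   0    9  -10   -2  -41 ]
R4 <- R4 - (-3)*R1:  [  0  -6   8   1  34 ]
R3 <- R3 - (3)*R2:  [  0   0  -1   4  -5 ]
R4 <- R4 - (-2)*R2:  [  0   0   2  -3  10 ]
R4 <- R4 - (-2)*R3:  [ 0  0  0  5  0 ]
Row echelon form:
[ -1  -2   6   3  |   28 ]
[  0   3  -3  -2  |  -12 ]
[  0   0  -1   4  |   -5 ]
[  0   0   0   5  |    0 ]
Back-substitution:
v = (0) / 5 = 0
u = (-5 - (4)*(0)) / -1 = 5
t = (-12 - (-3)*(5) - (-2)*(0)) / 3 = 1
s = (28 - (-2)*(1) - (6)*(5) - (3)*(0)) / -1 = 0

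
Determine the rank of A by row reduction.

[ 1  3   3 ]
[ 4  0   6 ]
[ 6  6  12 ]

rank(A) = 2

Row reduction:
R2 <- R2 - (4)*R1:  [   0  -12   -6 ]
R3 <- R3 - (6)*R1:  [   0  -12   -6 ]
R3 <- R3 - (1)*R2:  [ 0  0  0 ]
Row echelon form:
[ 1    3   3 ]
[ 0  -12  -6 ]
[ 0    0   0 ]
Nonzero rows / pivot columns: 2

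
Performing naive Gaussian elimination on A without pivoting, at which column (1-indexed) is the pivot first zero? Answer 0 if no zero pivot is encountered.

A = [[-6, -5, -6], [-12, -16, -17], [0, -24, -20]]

Naive forward elimination:
R2 <- R2 - (2)*R1:  [  0  -6  -5 ]
R3 <- R3 - (4)*R2:  [ 0  0  0 ]
Matrix at this point:
[ -6  -5  -6 ]
[  0  -6  -5 ]
[  0   0   0 ]
Pivot entry (3,3) in the last row is zero and there are no rows below to swap with -> zero pivot in column 3 (A is singular).

first zero-pivot column = 3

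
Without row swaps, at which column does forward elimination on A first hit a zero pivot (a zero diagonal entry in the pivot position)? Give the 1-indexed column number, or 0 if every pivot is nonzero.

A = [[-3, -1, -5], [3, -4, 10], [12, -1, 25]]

Naive forward elimination:
R2 <- R2 - (-1)*R1:  [  0  -5   5 ]
R3 <- R3 - (-4)*R1:  [  0  -5   5 ]
R3 <- R3 - (1)*R2:  [ 0  0  0 ]
Matrix at this point:
[ -3  -1  -5 ]
[  0  -5   5 ]
[  0   0   0 ]
Pivot entry (3,3) in the last row is zero and there are no rows below to swap with -> zero pivot in column 3 (A is singular).

first zero-pivot column = 3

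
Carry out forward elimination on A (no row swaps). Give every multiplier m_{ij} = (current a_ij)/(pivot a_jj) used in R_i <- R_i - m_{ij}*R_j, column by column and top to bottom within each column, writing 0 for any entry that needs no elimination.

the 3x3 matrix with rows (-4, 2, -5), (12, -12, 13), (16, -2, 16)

Forward elimination:
R2 <- R2 - (-3)*R1:  [  0  -6  -2 ]
R3 <- R3 - (-4)*R1:  [  0   6  -4 ]
R3 <- R3 - (-1)*R2:  [  0   0  -6 ]
Multipliers (in order of application): m_{21} = -3, m_{31} = -4, m_{32} = -1

multipliers: -3, -4, -1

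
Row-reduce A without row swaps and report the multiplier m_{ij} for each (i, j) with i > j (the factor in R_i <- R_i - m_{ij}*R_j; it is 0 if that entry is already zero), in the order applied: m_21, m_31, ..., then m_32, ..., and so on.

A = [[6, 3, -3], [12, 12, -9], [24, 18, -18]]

multipliers: 2, 4, 1

Forward elimination:
R2 <- R2 - (2)*R1:  [  0   6  -3 ]
R3 <- R3 - (4)*R1:  [  0   6  -6 ]
R3 <- R3 - (1)*R2:  [  0   0  -3 ]
Multipliers (in order of application): m_{21} = 2, m_{31} = 4, m_{32} = 1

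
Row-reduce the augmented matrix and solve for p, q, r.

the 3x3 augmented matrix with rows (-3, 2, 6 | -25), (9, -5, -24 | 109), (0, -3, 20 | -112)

(1, 4, -5)

Forward elimination on [A|b]:
R2 <- R2 - (-3)*R1:  [  0   1  -6  34 ]
R3 <- R3 - (-3)*R2:  [   0    0    2  -10 ]
Row echelon form:
[ -3  2   6  |  -25 ]
[  0  1  -6  |   34 ]
[  0  0   2  |  -10 ]
Back-substitution:
r = (-10) / 2 = -5
q = (34 - (-6)*(-5)) / 1 = 4
p = (-25 - (2)*(4) - (6)*(-5)) / -3 = 1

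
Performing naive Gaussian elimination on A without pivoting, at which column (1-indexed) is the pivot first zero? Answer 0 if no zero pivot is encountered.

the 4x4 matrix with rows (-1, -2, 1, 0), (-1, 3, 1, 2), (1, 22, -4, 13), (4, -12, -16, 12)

first zero-pivot column = 4

Naive forward elimination:
R2 <- R2 - (1)*R1:  [ 0  5  0  2 ]
R3 <- R3 - (-1)*R1:  [  0  20  -3  13 ]
R4 <- R4 - (-4)*R1:  [   0  -20  -12   12 ]
R3 <- R3 - (4)*R2:  [  0   0  -3   5 ]
R4 <- R4 - (-4)*R2:  [   0    0  -12   20 ]
R4 <- R4 - (4)*R3:  [ 0  0  0  0 ]
Matrix at this point:
[ -1  -2   1  0 ]
[  0   5   0  2 ]
[  0   0  -3  5 ]
[  0   0   0  0 ]
Pivot entry (4,4) in the last row is zero and there are no rows below to swap with -> zero pivot in column 4 (A is singular).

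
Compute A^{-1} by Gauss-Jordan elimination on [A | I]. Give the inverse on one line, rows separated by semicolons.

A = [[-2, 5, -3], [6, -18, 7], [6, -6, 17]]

inverse = [-22 -67/12 -19/12; -5 -4/3 -1/3; 6 3/2 1/2]

Gauss-Jordan on [A | I]:
R1 <- (1/-2)*R1:  [    1  -5/2   3/2  |  -1/2     0     0 ]
R2 <- R2 - (6)*R1:  [  0  -3  -2  |   3   1   0 ]
R3 <- R3 - (6)*R1:  [ 0  9  8  |  3  0  1 ]
R2 <- (1/-3)*R2:  [    0     1   2/3  |    -1  -1/3     0 ]
R1 <- R1 - (-5/2)*R2:  [    1     0  19/6  |    -3  -5/6     0 ]
R3 <- R3 - (9)*R2:  [  0   0   2  |  12   3   1 ]
R3 <- (1/2)*R3:  [   0    0    1  |    6  3/2  1/2 ]
R1 <- R1 - (19/6)*R3:  [      1       0       0  |     -22  -67/12  -19/12 ]
R2 <- R2 - (2/3)*R3:  [    0     1     0  |    -5  -4/3  -1/3 ]
Right block of [I | A^{-1}] is the inverse:
[ -22  -67/12  -19/12 ]
[  -5    -4/3    -1/3 ]
[   6     3/2     1/2 ]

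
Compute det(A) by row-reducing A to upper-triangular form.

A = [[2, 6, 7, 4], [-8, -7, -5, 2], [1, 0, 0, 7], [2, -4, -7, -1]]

det(A) = 237

Forward elimination:
R2 <- R2 - (-4)*R1:  [  0  17  23  18 ]
R3 <- R3 - (1/2)*R1:  [    0    -3  -7/2     5 ]
R4 <- R4 - (1)*R1:  [   0  -10  -14   -5 ]
R3 <- R3 - (-3/17)*R2:  [      0       0   19/34  139/17 ]
R4 <- R4 - (-10/17)*R2:  [     0      0  -8/17  95/17 ]
R4 <- R4 - (-16/19)*R3:  [      0       0       0  237/19 ]
Upper-triangular form:
[ 2   6      7       4 ]
[ 0  17     23      18 ]
[ 0   0  19/34  139/17 ]
[ 0   0      0  237/19 ]
det(A) = (-1)^0 * (2) * (17) * (19/34) * (237/19) = 237  (0 row swaps -> sign +1)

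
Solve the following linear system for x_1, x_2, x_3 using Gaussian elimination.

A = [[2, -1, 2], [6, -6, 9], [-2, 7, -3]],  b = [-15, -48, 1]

Forward elimination on [A|b]:
R2 <- R2 - (3)*R1:  [  0  -3   3  -3 ]
R3 <- R3 - (-1)*R1:  [   0    6   -1  -14 ]
R3 <- R3 - (-2)*R2:  [   0    0    5  -20 ]
Row echelon form:
[ 2  -1  2  |  -15 ]
[ 0  -3  3  |   -3 ]
[ 0   0  5  |  -20 ]
Back-substitution:
x_3 = (-20) / 5 = -4
x_2 = (-3 - (3)*(-4)) / -3 = -3
x_1 = (-15 - (-1)*(-3) - (2)*(-4)) / 2 = -5

(-5, -3, -4)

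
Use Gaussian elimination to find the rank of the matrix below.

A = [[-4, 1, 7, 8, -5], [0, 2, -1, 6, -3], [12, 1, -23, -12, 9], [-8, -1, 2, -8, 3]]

Row reduction:
R3 <- R3 - (-3)*R1:  [  0   4  -2  12  -6 ]
R4 <- R4 - (2)*R1:  [   0   -3  -12  -24   13 ]
R3 <- R3 - (2)*R2:  [ 0  0  0  0  0 ]
R4 <- R4 - (-3/2)*R2:  [     0      0  -27/2    -15   17/2 ]
R3 <-> R4   (pivot in column 3 was zero)
[ -4  1      7    8    -5 ]
[  0  2     -1    6    -3 ]
[  0  0  -27/2  -15  17/2 ]
[  0  0      0    0     0 ]
Row echelon form:
[ -4  1      7    8    -5 ]
[  0  2     -1    6    -3 ]
[  0  0  -27/2  -15  17/2 ]
[  0  0      0    0     0 ]
Nonzero rows / pivot columns: 3

rank(A) = 3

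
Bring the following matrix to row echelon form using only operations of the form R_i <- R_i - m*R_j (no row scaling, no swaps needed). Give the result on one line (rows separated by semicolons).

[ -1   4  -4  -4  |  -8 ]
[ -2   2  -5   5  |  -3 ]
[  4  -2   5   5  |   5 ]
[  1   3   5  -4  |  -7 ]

Forward elimination:
R2 <- R2 - (2)*R1:  [  0  -6   3  13  13 ]
R3 <- R3 - (-4)*R1:  [   0   14  -11  -11  -27 ]
R4 <- R4 - (-1)*R1:  [   0    7    1   -8  -15 ]
R3 <- R3 - (-7/3)*R2:  [    0     0    -4  58/3  10/3 ]
R4 <- R4 - (-7/6)*R2:  [    0     0   9/2  43/6   1/6 ]
R4 <- R4 - (-9/8)*R3:  [      0       0       0  347/12   47/12 ]
Row echelon form:
[ -1   4  -4      -4  |     -8 ]
[  0  -6   3      13  |     13 ]
[  0   0  -4    58/3  |   10/3 ]
[  0   0   0  347/12  |  47/12 ]

REF = [-1 4 -4 -4 -8; 0 -6 3 13 13; 0 0 -4 58/3 10/3; 0 0 0 347/12 47/12]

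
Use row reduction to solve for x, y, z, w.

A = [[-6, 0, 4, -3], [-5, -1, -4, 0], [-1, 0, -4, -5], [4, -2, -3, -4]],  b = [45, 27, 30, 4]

(-5, -2, 0, -5)

Forward elimination on [A|b]:
R2 <- R2 - (5/6)*R1:  [     0     -1  -22/3    5/2  -21/2 ]
R3 <- R3 - (1/6)*R1:  [     0      0  -14/3   -9/2   45/2 ]
R4 <- R4 - (-2/3)*R1:  [    0    -2  -1/3    -6    34 ]
R4 <- R4 - (2)*R2:  [    0     0  43/3   -11    55 ]
R4 <- R4 - (-43/14)*R3:  [       0        0        0  -695/28  3475/28 ]
Row echelon form:
[ -6   0      4       -3  |       45 ]
[  0  -1  -22/3      5/2  |    -21/2 ]
[  0   0  -14/3     -9/2  |     45/2 ]
[  0   0      0  -695/28  |  3475/28 ]
Back-substitution:
w = (3475/28) / (-695/28) = -5
z = (45/2 - (-9/2)*(-5)) / (-14/3) = 0
y = (-21/2 - (-22/3)*(0) - (5/2)*(-5)) / -1 = -2
x = (45 - (4)*(0) - (-3)*(-5)) / -6 = -5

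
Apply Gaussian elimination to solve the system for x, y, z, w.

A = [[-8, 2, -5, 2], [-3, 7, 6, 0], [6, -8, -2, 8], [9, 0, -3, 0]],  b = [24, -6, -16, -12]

(-2, 0, -2, -1)

Forward elimination on [A|b]:
R2 <- R2 - (3/8)*R1:  [    0  25/4  63/8  -3/4   -15 ]
R3 <- R3 - (-3/4)*R1:  [     0  -13/2  -23/4   19/2      2 ]
R4 <- R4 - (-9/8)*R1:  [     0    9/4  -69/8    9/4     15 ]
R3 <- R3 - (-26/25)*R2:  [      0       0   61/25  218/25   -68/5 ]
R4 <- R4 - (9/25)*R2:  [       0        0  -573/50    63/25    102/5 ]
R4 <- R4 - (-573/122)*R3:  [        0         0         0   2652/61  -2652/61 ]
Row echelon form:
[ -8     2     -5        2  |        24 ]
[  0  25/4   63/8     -3/4  |       -15 ]
[  0     0  61/25   218/25  |     -68/5 ]
[  0     0      0  2652/61  |  -2652/61 ]
Back-substitution:
w = (-2652/61) / (2652/61) = -1
z = (-68/5 - (218/25)*(-1)) / (61/25) = -2
y = (-15 - (63/8)*(-2) - (-3/4)*(-1)) / (25/4) = 0
x = (24 - (2)*(0) - (-5)*(-2) - (2)*(-1)) / -8 = -2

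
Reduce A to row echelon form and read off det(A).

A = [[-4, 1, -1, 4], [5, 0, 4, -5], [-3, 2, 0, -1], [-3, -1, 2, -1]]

Forward elimination:
R2 <- R2 - (-5/4)*R1:  [    0   5/4  11/4     0 ]
R3 <- R3 - (3/4)*R1:  [   0  5/4  3/4   -4 ]
R4 <- R4 - (3/4)*R1:  [    0  -7/4  11/4    -4 ]
R3 <- R3 - (1)*R2:  [  0   0  -2  -4 ]
R4 <- R4 - (-7/5)*R2:  [    0     0  33/5    -4 ]
R4 <- R4 - (-33/10)*R3:  [     0      0      0  -86/5 ]
Upper-triangular form:
[ -4    1    -1      4 ]
[  0  5/4  11/4      0 ]
[  0    0    -2     -4 ]
[  0    0     0  -86/5 ]
det(A) = (-1)^0 * (-4) * (5/4) * (-2) * (-86/5) = -172  (0 row swaps -> sign +1)

det(A) = -172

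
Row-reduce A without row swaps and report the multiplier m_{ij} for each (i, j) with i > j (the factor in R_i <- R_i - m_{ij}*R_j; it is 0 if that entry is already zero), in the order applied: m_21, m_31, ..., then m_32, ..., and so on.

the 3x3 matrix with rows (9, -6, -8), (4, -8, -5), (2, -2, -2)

Forward elimination:
R2 <- R2 - (4/9)*R1:  [     0  -16/3  -13/9 ]
R3 <- R3 - (2/9)*R1:  [    0  -2/3  -2/9 ]
R3 <- R3 - (1/8)*R2:  [     0      0  -1/24 ]
Multipliers (in order of application): m_{21} = 4/9, m_{31} = 2/9, m_{32} = 1/8

multipliers: 4/9, 2/9, 1/8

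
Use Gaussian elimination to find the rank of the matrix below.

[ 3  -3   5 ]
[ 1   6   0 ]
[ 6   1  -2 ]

Row reduction:
R2 <- R2 - (1/3)*R1:  [    0     7  -5/3 ]
R3 <- R3 - (2)*R1:  [   0    7  -12 ]
R3 <- R3 - (1)*R2:  [     0      0  -31/3 ]
Row echelon form:
[ 3  -3      5 ]
[ 0   7   -5/3 ]
[ 0   0  -31/3 ]
Nonzero rows / pivot columns: 3

rank(A) = 3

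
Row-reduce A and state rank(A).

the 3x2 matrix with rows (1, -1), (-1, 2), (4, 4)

rank(A) = 2

Row reduction:
R2 <- R2 - (-1)*R1:  [ 0  1 ]
R3 <- R3 - (4)*R1:  [ 0  8 ]
R3 <- R3 - (8)*R2:  [ 0  0 ]
Row echelon form:
[ 1  -1 ]
[ 0   1 ]
[ 0   0 ]
Nonzero rows / pivot columns: 2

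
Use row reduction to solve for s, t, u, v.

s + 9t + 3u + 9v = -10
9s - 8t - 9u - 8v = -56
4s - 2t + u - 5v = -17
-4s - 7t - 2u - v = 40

(-4, -5, 4, 3)

Forward elimination on [A|b]:
R2 <- R2 - (9)*R1:  [   0  -89  -36  -89   34 ]
R3 <- R3 - (4)*R1:  [   0  -38  -11  -41   23 ]
R4 <- R4 - (-4)*R1:  [  0  29  10  35   0 ]
R3 <- R3 - (38/89)*R2:  [      0       0  389/89      -3  755/89 ]
R4 <- R4 - (-29/89)*R2:  [       0        0  -154/89        6   986/89 ]
R4 <- R4 - (-154/389)*R3:  [        0         0         0  1872/389  5616/389 ]
Row echelon form:
[ 1    9       3         9  |       -10 ]
[ 0  -89     -36       -89  |        34 ]
[ 0    0  389/89        -3  |    755/89 ]
[ 0    0       0  1872/389  |  5616/389 ]
Back-substitution:
v = (5616/389) / (1872/389) = 3
u = (755/89 - (-3)*(3)) / (389/89) = 4
t = (34 - (-36)*(4) - (-89)*(3)) / -89 = -5
s = (-10 - (9)*(-5) - (3)*(4) - (9)*(3)) / 1 = -4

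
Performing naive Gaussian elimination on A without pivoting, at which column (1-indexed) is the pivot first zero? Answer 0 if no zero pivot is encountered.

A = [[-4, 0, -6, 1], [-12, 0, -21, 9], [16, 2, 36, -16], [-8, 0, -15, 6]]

first zero-pivot column = 2

Naive forward elimination:
R2 <- R2 - (3)*R1:  [  0   0  -3   6 ]
R3 <- R3 - (-4)*R1:  [   0    2   12  -12 ]
R4 <- R4 - (2)*R1:  [  0   0  -3   4 ]
Matrix at this point:
[ -4  0  -6    1 ]
[  0  0  -3    6 ]
[  0  2  12  -12 ]
[  0  0  -3    4 ]
Pivot entry (2,2) is zero but row 3 has 2 in column 2 -> naive elimination stops; a row interchange (e.g. R2 <-> R3) would be required here.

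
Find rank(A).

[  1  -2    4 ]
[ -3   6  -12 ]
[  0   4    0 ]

rank(A) = 2

Row reduction:
R2 <- R2 - (-3)*R1:  [ 0  0  0 ]
R2 <-> R3   (pivot in column 2 was zero)
[ 1  -2  4 ]
[ 0   4  0 ]
[ 0   0  0 ]
Row echelon form:
[ 1  -2  4 ]
[ 0   4  0 ]
[ 0   0  0 ]
Nonzero rows / pivot columns: 2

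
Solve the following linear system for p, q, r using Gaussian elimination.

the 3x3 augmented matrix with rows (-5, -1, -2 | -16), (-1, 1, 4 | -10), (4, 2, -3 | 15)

Forward elimination on [A|b]:
R2 <- R2 - (1/5)*R1:  [     0    6/5   22/5  -34/5 ]
R3 <- R3 - (-4/5)*R1:  [     0    6/5  -23/5   11/5 ]
R3 <- R3 - (1)*R2:  [  0   0  -9   9 ]
Row echelon form:
[ -5   -1    -2  |    -16 ]
[  0  6/5  22/5  |  -34/5 ]
[  0    0    -9  |      9 ]
Back-substitution:
r = (9) / -9 = -1
q = (-34/5 - (22/5)*(-1)) / (6/5) = -2
p = (-16 - (-1)*(-2) - (-2)*(-1)) / -5 = 4

(4, -2, -1)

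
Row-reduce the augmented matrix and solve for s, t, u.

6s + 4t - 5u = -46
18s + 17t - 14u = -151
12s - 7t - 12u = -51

Forward elimination on [A|b]:
R2 <- R2 - (3)*R1:  [   0    5    1  -13 ]
R3 <- R3 - (2)*R1:  [   0  -15   -2   41 ]
R3 <- R3 - (-3)*R2:  [ 0  0  1  2 ]
Row echelon form:
[ 6  4  -5  |  -46 ]
[ 0  5   1  |  -13 ]
[ 0  0   1  |    2 ]
Back-substitution:
u = (2) / 1 = 2
t = (-13 - (1)*(2)) / 5 = -3
s = (-46 - (4)*(-3) - (-5)*(2)) / 6 = -4

(-4, -3, 2)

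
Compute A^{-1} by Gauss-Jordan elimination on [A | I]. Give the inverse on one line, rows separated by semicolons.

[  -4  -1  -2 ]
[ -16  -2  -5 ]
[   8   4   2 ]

inverse = [2/5 -3/20 1/40; -1/5 1/5 3/10; -6/5 1/5 -1/5]

Gauss-Jordan on [A | I]:
R1 <- (1/-4)*R1:  [    1   1/4   1/2  |  -1/4     0     0 ]
R2 <- R2 - (-16)*R1:  [  0   2   3  |  -4   1   0 ]
R3 <- R3 - (8)*R1:  [  0   2  -2  |   2   0   1 ]
R2 <- (1/2)*R2:  [   0    1  3/2  |   -2  1/2    0 ]
R1 <- R1 - (1/4)*R2:  [    1     0   1/8  |   1/4  -1/8     0 ]
R3 <- R3 - (2)*R2:  [  0   0  -5  |   6  -1   1 ]
R3 <- (1/-5)*R3:  [    0     0     1  |  -6/5   1/5  -1/5 ]
R1 <- R1 - (1/8)*R3:  [     1      0      0  |    2/5  -3/20   1/40 ]
R2 <- R2 - (3/2)*R3:  [    0     1     0  |  -1/5   1/5  3/10 ]
Right block of [I | A^{-1}] is the inverse:
[  2/5  -3/20  1/40 ]
[ -1/5    1/5  3/10 ]
[ -6/5    1/5  -1/5 ]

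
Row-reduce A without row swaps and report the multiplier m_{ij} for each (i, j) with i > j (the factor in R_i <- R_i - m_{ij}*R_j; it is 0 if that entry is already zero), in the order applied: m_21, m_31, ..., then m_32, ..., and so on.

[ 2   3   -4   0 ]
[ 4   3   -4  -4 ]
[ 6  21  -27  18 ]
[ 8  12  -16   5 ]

multipliers: 2, 3, 4, -4, 0, 0

Forward elimination:
R2 <- R2 - (2)*R1:  [  0  -3   4  -4 ]
R3 <- R3 - (3)*R1:  [   0   12  -15   18 ]
R4 <- R4 - (4)*R1:  [ 0  0  0  5 ]
R3 <- R3 - (-4)*R2:  [ 0  0  1  2 ]
R4: entry in column 2 is already 0 -> m_{42} = 0 (no row operation needed)
R4: entry in column 3 is already 0 -> m_{43} = 0 (no row operation needed)
Multipliers (in order of application): m_{21} = 2, m_{31} = 3, m_{41} = 4, m_{32} = -4, m_{42} = 0, m_{43} = 0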